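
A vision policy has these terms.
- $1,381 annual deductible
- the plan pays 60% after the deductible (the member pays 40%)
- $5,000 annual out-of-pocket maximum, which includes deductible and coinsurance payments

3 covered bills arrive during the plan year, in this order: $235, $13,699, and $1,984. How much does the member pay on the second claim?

#1 ($235): fully absorbed by the deductible. Member owes $235 (running OOP $235).
#2 ($13,699): $1,146 finishes the deductible; $12,553 goes to coinsurance; member's 40% is $5,021.20. Claim cost before the cap: $1,146 + $5,021.20 = $6,167.20. Adding that to $235 gives $6,402.20, past the $5,000 cap; member pays only $5,000 − $235 = $4,765.

$4,765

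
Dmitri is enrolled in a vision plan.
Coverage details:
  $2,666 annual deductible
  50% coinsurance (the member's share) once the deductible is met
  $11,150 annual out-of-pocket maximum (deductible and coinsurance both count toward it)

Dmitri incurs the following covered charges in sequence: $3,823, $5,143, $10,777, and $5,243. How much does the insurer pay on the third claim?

$5,443

Claim 1 ($3,823): $2,666 to deductible, leaving $1,157; coinsurance $1,157 × 50% = $578.50. Member pays $3,244.50; OOP now $3,244.50. Insurer: $3,823 − $3,244.50 = $578.50.
Claim 2 ($5,143): deductible met; 50% of $5,143 = $2,571.50. Cost to member: $2,571.50. OOP to date $5,816. Insurer: $5,143 − $2,571.50 = $2,571.50.
Claim 3 ($10,777): 50% coinsurance on $10,777 = $5,388.50. That would push OOP to $11,204.50, over the $11,150 cap, so member pays $11,150 − $5,816 = $5,334. Insurer: $10,777 − $5,334 = $5,443.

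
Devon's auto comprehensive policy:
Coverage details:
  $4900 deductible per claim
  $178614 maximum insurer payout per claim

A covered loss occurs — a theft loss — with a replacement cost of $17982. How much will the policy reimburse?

$13082

After the deductible, $17982 − $4900 = $13082 remains.
$13082 ≤ $178614, so the limit doesn't bind; insurer pays $13082.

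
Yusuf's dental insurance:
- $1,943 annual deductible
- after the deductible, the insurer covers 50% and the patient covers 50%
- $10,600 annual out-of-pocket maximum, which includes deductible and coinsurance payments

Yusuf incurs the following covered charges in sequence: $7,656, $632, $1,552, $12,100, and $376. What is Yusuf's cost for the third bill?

$776

Claim 1 — $7,656: deductible takes $1,943, $5,713 remains; patient's 50% is $2,856.50. Patient owes $4,799.50 (running OOP $4,799.50).
Claim 2 — $632: deductible already satisfied, so patient's share is 50% × $632 = $316. Cost to patient: $316. OOP to date $5,115.50.
Claim 3 — $1,552: deductible already satisfied, so patient's share is 50% × $1,552 = $776. Patient pays $776; OOP now $5,891.50.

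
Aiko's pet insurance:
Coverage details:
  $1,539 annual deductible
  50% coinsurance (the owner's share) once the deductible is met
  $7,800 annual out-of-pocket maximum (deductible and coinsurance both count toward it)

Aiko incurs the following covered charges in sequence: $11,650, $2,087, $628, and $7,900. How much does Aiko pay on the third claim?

$162

Claim 1 ($11,650): $1,539 finishes the deductible; $10,111 goes to coinsurance; owner's 50% is $5,055.50. Cost to owner: $6,594.50. OOP to date $6,594.50.
Claim 2 ($2,087): deductible met; 50% of $2,087 = $1,043.50. Cost to owner: $1,043.50. OOP to date $7,638.
Claim 3 ($628): deductible already satisfied, so owner's share is 50% × $628 = $314. OOP would hit $7,952 > $7,800, so the cap limits the owner to $7,800 − $7,638 = $162.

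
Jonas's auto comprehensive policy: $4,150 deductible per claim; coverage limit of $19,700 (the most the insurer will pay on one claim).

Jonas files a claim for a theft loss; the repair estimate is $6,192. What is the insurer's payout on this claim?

Subtract the deductible: $6,192 − $4,150 = $2,042.
$2,042 ≤ $19,700, so the limit doesn't bind; insurer pays $2,042.

$2,042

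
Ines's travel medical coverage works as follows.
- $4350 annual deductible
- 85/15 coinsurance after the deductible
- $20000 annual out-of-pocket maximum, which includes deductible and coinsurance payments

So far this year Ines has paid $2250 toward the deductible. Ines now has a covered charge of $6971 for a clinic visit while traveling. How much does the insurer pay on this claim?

$4140.35

Deductible still to meet: $4350 − $2250 = $2100.
After the $2100 deductible portion, $6971 − $2100 = $4871 is subject to coinsurance.
Traveler's 15% share of $4871 is $730.65.
So the traveler owes $2100 + $730.65 = $2830.65 before any cap.
Cumulative spending $2250 + $2830.65 = $5080.65 stays under the $20000 maximum.
Insurer pays the balance: $6971 − $2830.65 = $4140.35.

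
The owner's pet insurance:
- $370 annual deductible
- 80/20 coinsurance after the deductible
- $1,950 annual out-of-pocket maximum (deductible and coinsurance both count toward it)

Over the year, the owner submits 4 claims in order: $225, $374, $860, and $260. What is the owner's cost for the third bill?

Claim 1 — $225: fully absorbed by the deductible. Owner owes $225 (running OOP $225).
Claim 2 — $374: $145 to deductible, leaving $229; coinsurance $229 × 20% = $45.80. Owner owes $190.80 (running OOP $415.80).
Claim 3 — $860: 20% coinsurance on $860 = $172. Owner pays $172; OOP now $587.80.

$172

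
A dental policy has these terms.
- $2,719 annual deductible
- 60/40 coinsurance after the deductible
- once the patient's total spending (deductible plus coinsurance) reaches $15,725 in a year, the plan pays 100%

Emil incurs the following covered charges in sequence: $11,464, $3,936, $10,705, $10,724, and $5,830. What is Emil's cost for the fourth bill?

$3,651.60

Claim 1 — $11,464: deductible takes $2,719, $8,745 remains; patient's 40% is $3,498. Cost to patient: $6,217. OOP to date $6,217.
Claim 2 — $3,936: deductible already satisfied, so patient's share is 40% × $3,936 = $1,574.40. Patient owes $1,574.40 (running OOP $7,791.40).
Claim 3 — $10,705: 40% coinsurance on $10,705 = $4,282. Cost to patient: $4,282. OOP to date $12,073.40.
Claim 4 — $10,724: deductible met; 40% of $10,724 = $4,289.60. Adding that to $12,073.40 gives $16,363, past the $15,725 cap; patient pays only $15,725 − $12,073.40 = $3,651.60.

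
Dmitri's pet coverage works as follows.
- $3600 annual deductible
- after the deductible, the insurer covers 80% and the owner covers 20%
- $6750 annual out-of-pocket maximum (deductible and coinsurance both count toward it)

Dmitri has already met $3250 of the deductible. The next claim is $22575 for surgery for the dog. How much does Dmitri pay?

$3500

Remaining deductible: $3600 − $3250 = $350.
That leaves $22575 − $350 = $22225 for coinsurance.
Owner's 20% share of $22225 is $4445.
That puts the owner's cost at $350 + $4445 = $4795 before any cap.
Year-to-date out-of-pocket would reach $3250 + $4795 = $8045, above the $6750 maximum, so the owner pays only $6750 − $3250 = $3500.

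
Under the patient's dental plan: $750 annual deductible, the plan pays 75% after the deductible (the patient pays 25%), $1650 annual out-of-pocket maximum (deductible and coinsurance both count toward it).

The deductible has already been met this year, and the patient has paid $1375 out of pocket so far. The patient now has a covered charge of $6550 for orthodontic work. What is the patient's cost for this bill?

$275

With the deductible met, the entire $6550 is subject to coinsurance.
Coinsurance: $6550 × 25% = $1637.50.
Adding $1637.50 to the $1375 already spent would give $3012.50, which exceeds the $1650 cap; the patient pays just $1650 − $1375 = $275.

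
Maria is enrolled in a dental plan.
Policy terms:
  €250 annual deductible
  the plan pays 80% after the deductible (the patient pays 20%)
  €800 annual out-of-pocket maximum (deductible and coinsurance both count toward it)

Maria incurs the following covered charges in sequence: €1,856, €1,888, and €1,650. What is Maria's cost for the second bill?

Claim 1 (€1,856): €250 to deductible, leaving €1,606; coinsurance €1,606 × 20% = €321.20. Patient owes €571.20 (running OOP €571.20).
Claim 2 (€1,888): 20% coinsurance on €1,888 = €377.60. That would push OOP to €948.80, over the €800 cap, so patient pays €800 − €571.20 = €228.80.

€228.80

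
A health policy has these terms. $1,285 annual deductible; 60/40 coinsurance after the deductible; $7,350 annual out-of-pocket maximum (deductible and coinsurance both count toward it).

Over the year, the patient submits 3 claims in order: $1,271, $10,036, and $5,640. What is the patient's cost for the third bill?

$2,056.20

Claim 1 ($1,271): entire amount goes to the deductible. Patient owes $1,271 (running OOP $1,271).
Claim 2 ($10,036): $14 to deductible, leaving $10,022; coinsurance $10,022 × 40% = $4,008.80. Patient owes $4,022.80 (running OOP $5,293.80).
Claim 3 ($5,640): 40% coinsurance on $5,640 = $2,256. That would push OOP to $7,549.80, over the $7,350 cap, so patient pays $7,350 − $5,293.80 = $2,056.20.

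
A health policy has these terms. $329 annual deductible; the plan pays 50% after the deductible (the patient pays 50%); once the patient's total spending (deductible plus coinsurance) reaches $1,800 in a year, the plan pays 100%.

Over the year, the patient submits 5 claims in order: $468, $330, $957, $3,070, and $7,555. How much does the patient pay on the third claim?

Claim 1 — $468: $329 finishes the deductible; $139 goes to coinsurance; 50% of $139 = $69.50. Cost to patient: $398.50. OOP to date $398.50.
Claim 2 — $330: deductible met; 50% of $330 = $165. Patient pays $165; OOP now $563.50.
Claim 3 — $957: deductible met; 50% of $957 = $478.50. Patient owes $478.50 (running OOP $1,042).

$478.50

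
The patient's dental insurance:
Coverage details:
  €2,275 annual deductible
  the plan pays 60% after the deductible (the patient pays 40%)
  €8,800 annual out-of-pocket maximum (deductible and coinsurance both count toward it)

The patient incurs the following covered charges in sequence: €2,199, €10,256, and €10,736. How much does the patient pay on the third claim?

Bill 1, €2,199: fully absorbed by the deductible. Cost to patient: €2,199. OOP to date €2,199.
Bill 2, €10,256: deductible takes €76, €10,180 remains; coinsurance €10,180 × 40% = €4,072. Cost to patient: €4,148. OOP to date €6,347.
Bill 3, €10,736: deductible met; 40% of €10,736 = €4,294.40. Adding that to €6,347 gives €10,641.40, past the €8,800 cap; patient pays only €8,800 − €6,347 = €2,453.

€2,453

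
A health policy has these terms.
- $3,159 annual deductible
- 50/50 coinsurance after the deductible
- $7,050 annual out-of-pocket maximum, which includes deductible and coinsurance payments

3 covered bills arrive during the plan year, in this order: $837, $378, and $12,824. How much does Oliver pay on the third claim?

#1 ($837): all of it applies to the deductible. Patient owes $837 (running OOP $837).
#2 ($378): fully absorbed by the deductible. Cost to patient: $378. OOP to date $1,215.
#3 ($12,824): $1,944 finishes the deductible; $10,880 goes to coinsurance; coinsurance $10,880 × 50% = $5,440. Together that's $1,944 + $5,440 = $7,384. OOP would hit $8,599 > $7,050, so the cap limits the patient to $7,050 − $1,215 = $5,835.

$5,835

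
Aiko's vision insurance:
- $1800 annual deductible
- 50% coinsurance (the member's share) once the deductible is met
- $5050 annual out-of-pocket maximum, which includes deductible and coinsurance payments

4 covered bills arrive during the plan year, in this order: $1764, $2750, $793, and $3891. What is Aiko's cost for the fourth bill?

$1496.50

Claim 1 — $1764: all of it applies to the deductible. Cost to member: $1764. OOP to date $1764.
Claim 2 — $2750: $36 finishes the deductible; $2714 goes to coinsurance; member's 50% is $1357. Member owes $1393 (running OOP $3157).
Claim 3 — $793: deductible met; 50% of $793 = $396.50. Member owes $396.50 (running OOP $3553.50).
Claim 4 — $3891: deductible already satisfied, so member's share is 50% × $3891 = $1945.50. Adding that to $3553.50 gives $5499, past the $5050 cap; member pays only $5050 − $3553.50 = $1496.50.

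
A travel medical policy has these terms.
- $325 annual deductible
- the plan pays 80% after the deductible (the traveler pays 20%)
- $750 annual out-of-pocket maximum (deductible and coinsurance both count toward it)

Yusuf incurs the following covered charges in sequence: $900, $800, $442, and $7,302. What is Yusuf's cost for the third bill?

$88.40

#1 ($900): deductible takes $325, $575 remains; 20% of $575 = $115. Traveler owes $440 (running OOP $440).
#2 ($800): deductible already satisfied, so traveler's share is 20% × $800 = $160. Cost to traveler: $160. OOP to date $600.
#3 ($442): 20% coinsurance on $442 = $88.40. Traveler pays $88.40; OOP now $688.40.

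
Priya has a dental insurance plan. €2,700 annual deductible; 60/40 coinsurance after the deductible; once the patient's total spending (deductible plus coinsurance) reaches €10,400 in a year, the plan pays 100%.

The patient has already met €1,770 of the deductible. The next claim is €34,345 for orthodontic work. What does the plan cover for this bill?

€25,715

Deductible still to meet: €2,700 − €1,770 = €930.
After the €930 deductible portion, €34,345 − €930 = €33,415 is subject to coinsurance.
Patient's 40% share of €33,415 is €13,366.
That puts the patient's cost at €930 + €13,366 = €14,296 before any cap.
That would bring total out-of-pocket to €16,066, past the €10,400 cap. The patient is capped at €10,400 − €1,770 = €8,630 on this claim.
The plan picks up €34,345 − €8,630 = €25,715.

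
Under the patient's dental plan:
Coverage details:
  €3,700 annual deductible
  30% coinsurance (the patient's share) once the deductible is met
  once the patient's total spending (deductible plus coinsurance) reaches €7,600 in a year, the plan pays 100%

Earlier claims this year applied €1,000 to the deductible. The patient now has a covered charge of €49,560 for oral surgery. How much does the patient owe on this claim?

Deductible still to meet: €3,700 − €1,000 = €2,700.
After the €2,700 deductible portion, €49,560 − €2,700 = €46,860 is subject to coinsurance.
Coinsurance: €46,860 × 30% = €14,058.
Patient responsibility before any cap: €2,700 + €14,058 = €16,758.
Adding €16,758 to the €1,000 already spent would give €17,758, which exceeds the €7,600 cap; the patient pays just €7,600 − €1,000 = €6,600.

€6,600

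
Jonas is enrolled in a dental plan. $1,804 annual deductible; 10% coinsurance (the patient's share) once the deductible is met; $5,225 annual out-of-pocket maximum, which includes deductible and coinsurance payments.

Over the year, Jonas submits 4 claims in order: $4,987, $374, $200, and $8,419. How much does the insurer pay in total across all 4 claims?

Claim 1 ($4,987): $1,804 to deductible, leaving $3,183; patient's 10% is $318.30. Cost to patient: $2,122.30. OOP to date $2,122.30. Insurer: $4,987 − $2,122.30 = $2,864.70.
Claim 2 ($374): deductible already satisfied, so patient's share is 10% × $374 = $37.40. Patient pays $37.40; OOP now $2,159.70. Insurer: $374 − $37.40 = $336.60.
Claim 3 ($200): 10% coinsurance on $200 = $20. Cost to patient: $20. OOP to date $2,179.70. Plan pays $200 − $20 = $180.
Claim 4 ($8,419): 10% coinsurance on $8,419 = $841.90. Cost to patient: $841.90. OOP to date $3,021.60. Plan pays $8,419 − $841.90 = $7,577.10.
Insurer total: $2,864.70 + $336.60 + $180 + $7,577.10 = $10,958.40.

$10,958.40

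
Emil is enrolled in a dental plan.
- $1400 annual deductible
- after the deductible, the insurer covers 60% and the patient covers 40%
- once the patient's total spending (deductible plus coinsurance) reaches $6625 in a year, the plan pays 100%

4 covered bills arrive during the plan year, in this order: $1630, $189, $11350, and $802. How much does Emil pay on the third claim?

Claim 1 ($1630): deductible takes $1400, $230 remains; coinsurance $230 × 40% = $92. Patient pays $1492; OOP now $1492.
Claim 2 ($189): 40% coinsurance on $189 = $75.60. Patient pays $75.60; OOP now $1567.60.
Claim 3 ($11350): deductible already satisfied, so patient's share is 40% × $11350 = $4540. Cost to patient: $4540. OOP to date $6107.60.

$4540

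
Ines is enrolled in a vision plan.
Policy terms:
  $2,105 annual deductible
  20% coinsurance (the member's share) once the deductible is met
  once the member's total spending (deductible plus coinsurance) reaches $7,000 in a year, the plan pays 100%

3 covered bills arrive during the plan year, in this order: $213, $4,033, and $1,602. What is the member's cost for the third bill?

$320.40

Bill 1, $213: entire amount goes to the deductible. Cost to member: $213. OOP to date $213.
Bill 2, $4,033: $1,892 to deductible, leaving $2,141; 20% of $2,141 = $428.20. Cost to member: $2,320.20. OOP to date $2,533.20.
Bill 3, $1,602: 20% coinsurance on $1,602 = $320.40. Member owes $320.40 (running OOP $2,853.60).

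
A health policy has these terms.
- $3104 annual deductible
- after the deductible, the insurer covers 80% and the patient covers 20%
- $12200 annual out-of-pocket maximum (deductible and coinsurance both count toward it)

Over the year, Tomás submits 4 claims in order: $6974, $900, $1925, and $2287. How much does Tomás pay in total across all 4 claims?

Claim 1 ($6974): $3104 finishes the deductible; $3870 goes to coinsurance; patient's 20% is $774. Patient owes $3878 (running OOP $3878).
Claim 2 ($900): 20% coinsurance on $900 = $180. Patient pays $180; OOP now $4058.
Claim 3 ($1925): 20% coinsurance on $1925 = $385. Patient owes $385 (running OOP $4443).
Claim 4 ($2287): 20% coinsurance on $2287 = $457.40. Cost to patient: $457.40. OOP to date $4900.40.
Summing the patient's payments: $3878 + $180 + $385 + $457.40 = $4900.40.

$4900.40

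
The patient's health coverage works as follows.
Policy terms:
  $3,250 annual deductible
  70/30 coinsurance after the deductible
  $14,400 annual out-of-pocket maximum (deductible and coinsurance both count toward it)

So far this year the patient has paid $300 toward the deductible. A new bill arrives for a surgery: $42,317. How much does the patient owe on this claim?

Deductible still to meet: $3,250 − $300 = $2,950.
After the $2,950 deductible portion, $42,317 − $2,950 = $39,367 is subject to coinsurance.
Patient's 30% share of $39,367 is $11,810.10.
Patient responsibility before any cap: $2,950 + $11,810.10 = $14,760.10.
That would bring total out-of-pocket to $15,060.10, past the $14,400 cap. The patient is capped at $14,400 − $300 = $14,100 on this claim.

$14,100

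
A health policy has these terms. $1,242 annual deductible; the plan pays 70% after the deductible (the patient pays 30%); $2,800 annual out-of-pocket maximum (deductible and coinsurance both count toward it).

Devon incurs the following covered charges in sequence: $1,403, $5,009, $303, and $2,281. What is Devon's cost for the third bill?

Claim 1 — $1,403: deductible takes $1,242, $161 remains; 30% of $161 = $48.30. Patient pays $1,290.30; OOP now $1,290.30.
Claim 2 — $5,009: 30% coinsurance on $5,009 = $1,502.70. Cost to patient: $1,502.70. OOP to date $2,793.
Claim 3 — $303: deductible already satisfied, so patient's share is 30% × $303 = $90.90. Adding that to $2,793 gives $2,883.90, past the $2,800 cap; patient pays only $2,800 − $2,793 = $7.

$7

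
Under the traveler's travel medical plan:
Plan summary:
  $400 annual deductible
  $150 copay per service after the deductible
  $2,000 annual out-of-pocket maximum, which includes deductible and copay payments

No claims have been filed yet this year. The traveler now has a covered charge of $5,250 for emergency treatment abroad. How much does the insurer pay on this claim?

Deductible not yet touched, so the first $400 of the bill goes to the deductible.
After the $400 deductible portion, $5,250 − $400 = $4,850 is subject to the copay.
Copay on this service: $150.
So the traveler owes $400 + $150 = $550 before any cap.
Year-to-date out-of-pocket becomes $0 + $550 = $550, still under the $2,000 maximum, so no cap applies.
The insurer covers the remainder: $5,250 − $550 = $4,700.

$4,700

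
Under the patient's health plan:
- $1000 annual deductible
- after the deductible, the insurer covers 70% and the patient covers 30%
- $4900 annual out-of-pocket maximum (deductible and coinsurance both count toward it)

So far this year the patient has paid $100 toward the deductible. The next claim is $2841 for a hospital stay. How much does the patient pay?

Deductible still to meet: $1000 − $100 = $900.
That leaves $2841 − $900 = $1941 for coinsurance.
Patient's 30% share of $1941 is $582.30.
Patient responsibility before any cap: $900 + $582.30 = $1482.30.
Total out-of-pocket so far would be $100 + $1482.30 = $1582.30, below the $4900 cap — no reduction.

$1482.30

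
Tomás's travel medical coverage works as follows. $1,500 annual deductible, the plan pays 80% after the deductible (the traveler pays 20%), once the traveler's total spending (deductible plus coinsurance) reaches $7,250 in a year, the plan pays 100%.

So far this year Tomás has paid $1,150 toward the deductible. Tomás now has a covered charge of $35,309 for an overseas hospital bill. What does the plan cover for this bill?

$29,209

Remaining deductible: $1,500 − $1,150 = $350.
After the $350 deductible portion, $35,309 − $350 = $34,959 is subject to coinsurance.
Traveler's 20% share of $34,959 is $6,991.80.
Traveler responsibility before any cap: $350 + $6,991.80 = $7,341.80.
Year-to-date out-of-pocket would reach $1,150 + $7,341.80 = $8,491.80, above the $7,250 maximum, so the traveler pays only $7,250 − $1,150 = $6,100.
The plan picks up $35,309 − $6,100 = $29,209.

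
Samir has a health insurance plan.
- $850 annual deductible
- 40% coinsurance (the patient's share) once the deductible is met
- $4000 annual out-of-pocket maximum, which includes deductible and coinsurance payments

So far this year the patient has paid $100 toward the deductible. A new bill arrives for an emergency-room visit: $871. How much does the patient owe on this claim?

$798.40

$100 of the $850 deductible is already met, leaving $750.
That leaves $871 − $750 = $121 for coinsurance.
40% of $121 = $48.40 falls to the patient.
So the patient owes $750 + $48.40 = $798.40 before any cap.
Cumulative spending $100 + $798.40 = $898.40 stays under the $4000 maximum.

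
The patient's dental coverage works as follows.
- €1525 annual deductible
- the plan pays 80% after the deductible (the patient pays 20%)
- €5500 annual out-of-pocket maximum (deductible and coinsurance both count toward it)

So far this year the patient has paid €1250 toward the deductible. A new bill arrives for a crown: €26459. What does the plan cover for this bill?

€22209

Deductible still to meet: €1525 − €1250 = €275.
After the €275 deductible portion, €26459 − €275 = €26184 is subject to coinsurance.
Patient's 20% share of €26184 is €5236.80.
Patient responsibility before any cap: €275 + €5236.80 = €5511.80.
That would bring total out-of-pocket to €6761.80, past the €5500 cap. The patient is capped at €5500 − €1250 = €4250 on this claim.
Insurer pays the balance: €26459 − €4250 = €22209.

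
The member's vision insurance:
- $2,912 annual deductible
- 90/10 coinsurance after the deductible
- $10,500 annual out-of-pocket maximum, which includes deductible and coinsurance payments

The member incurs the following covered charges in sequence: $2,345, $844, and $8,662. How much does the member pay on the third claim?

Bill 1, $2,345: all of it applies to the deductible. Member pays $2,345; OOP now $2,345.
Bill 2, $844: $567 finishes the deductible; $277 goes to coinsurance; coinsurance $277 × 10% = $27.70. Cost to member: $594.70. OOP to date $2,939.70.
Bill 3, $8,662: 10% coinsurance on $8,662 = $866.20. Member pays $866.20; OOP now $3,805.90.

$866.20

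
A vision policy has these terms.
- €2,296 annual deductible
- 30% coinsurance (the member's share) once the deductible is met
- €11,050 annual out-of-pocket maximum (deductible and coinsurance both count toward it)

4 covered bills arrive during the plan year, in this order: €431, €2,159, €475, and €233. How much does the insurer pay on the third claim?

#1 (€431): fully absorbed by the deductible. Member owes €431 (running OOP €431). Insurer: €431 − €431 = €0.
#2 (€2,159): deductible takes €1,865, €294 remains; member's 30% is €88.20. Cost to member: €1,953.20. OOP to date €2,384.20. Plan pays €2,159 − €1,953.20 = €205.80.
#3 (€475): deductible already satisfied, so member's share is 30% × €475 = €142.50. Member pays €142.50; OOP now €2,526.70. Insurer: €475 − €142.50 = €332.50.

€332.50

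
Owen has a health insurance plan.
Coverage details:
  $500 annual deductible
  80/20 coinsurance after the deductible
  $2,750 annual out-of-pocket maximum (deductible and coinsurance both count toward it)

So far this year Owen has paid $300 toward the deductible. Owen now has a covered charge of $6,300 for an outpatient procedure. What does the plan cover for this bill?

$4,880

Deductible still to meet: $500 − $300 = $200.
That leaves $6,300 − $200 = $6,100 for coinsurance.
Coinsurance: $6,100 × 20% = $1,220.
That puts the patient's cost at $200 + $1,220 = $1,420 before any cap.
Total out-of-pocket so far would be $300 + $1,420 = $1,720, below the $2,750 cap — no reduction.
The plan picks up $6,300 − $1,420 = $4,880.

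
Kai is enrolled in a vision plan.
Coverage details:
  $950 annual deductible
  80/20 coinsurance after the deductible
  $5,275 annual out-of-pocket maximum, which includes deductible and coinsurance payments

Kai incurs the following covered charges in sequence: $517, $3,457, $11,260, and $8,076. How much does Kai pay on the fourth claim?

$1,468.20

#1 ($517): all of it applies to the deductible. Cost to member: $517. OOP to date $517.
#2 ($3,457): $433 finishes the deductible; $3,024 goes to coinsurance; coinsurance $3,024 × 20% = $604.80. Member pays $1,037.80; OOP now $1,554.80.
#3 ($11,260): deductible already satisfied, so member's share is 20% × $11,260 = $2,252. Member pays $2,252; OOP now $3,806.80.
#4 ($8,076): 20% coinsurance on $8,076 = $1,615.20. That would push OOP to $5,422, over the $5,275 cap, so member pays $5,275 − $3,806.80 = $1,468.20.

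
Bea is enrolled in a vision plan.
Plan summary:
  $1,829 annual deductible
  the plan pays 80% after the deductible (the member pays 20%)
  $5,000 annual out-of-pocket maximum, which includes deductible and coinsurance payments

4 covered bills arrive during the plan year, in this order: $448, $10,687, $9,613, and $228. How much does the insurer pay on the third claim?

#1 ($448): all of it applies to the deductible. Cost to member: $448. OOP to date $448. Insurer: $448 − $448 = $0.
#2 ($10,687): deductible takes $1,381, $9,306 remains; 20% of $9,306 = $1,861.20. Cost to member: $3,242.20. OOP to date $3,690.20. Plan pays $10,687 − $3,242.20 = $7,444.80.
#3 ($9,613): 20% coinsurance on $9,613 = $1,922.60. That would push OOP to $5,612.80, over the $5,000 cap, so member pays $5,000 − $3,690.20 = $1,309.80. Plan pays $9,613 − $1,309.80 = $8,303.20.

$8,303.20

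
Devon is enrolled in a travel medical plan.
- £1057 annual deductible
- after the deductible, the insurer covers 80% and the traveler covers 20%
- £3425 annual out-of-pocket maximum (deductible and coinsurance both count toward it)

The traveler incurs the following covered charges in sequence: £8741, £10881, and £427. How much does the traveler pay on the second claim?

Claim 1 — £8741: £1057 to deductible, leaving £7684; traveler's 20% is £1536.80. Traveler owes £2593.80 (running OOP £2593.80).
Claim 2 — £10881: deductible already satisfied, so traveler's share is 20% × £10881 = £2176.20. OOP would hit £4770 > £3425, so the cap limits the traveler to £3425 − £2593.80 = £831.20.

£831.20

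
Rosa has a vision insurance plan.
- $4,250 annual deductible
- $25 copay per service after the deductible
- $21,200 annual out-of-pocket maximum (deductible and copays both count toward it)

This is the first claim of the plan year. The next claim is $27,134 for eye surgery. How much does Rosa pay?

$4,275

The full $4,250 deductible is still open; $4,250 of this bill applies to it.
That leaves $27,134 − $4,250 = $22,884 for the copay.
Copay on this service: $25.
That puts the member's cost at $4,250 + $25 = $4,275 before any cap.
Cumulative spending $0 + $4,275 = $4,275 stays under the $21,200 maximum.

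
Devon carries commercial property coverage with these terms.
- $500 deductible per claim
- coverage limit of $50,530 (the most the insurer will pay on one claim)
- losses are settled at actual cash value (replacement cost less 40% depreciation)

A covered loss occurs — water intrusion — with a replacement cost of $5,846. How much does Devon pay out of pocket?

$2,838.40

Actual cash value after 40% depreciation: $5,846 × 60% = $3,507.60.
After the deductible, $3,507.60 − $500 = $3,007.60 remains.
$3,007.60 is within the $50,530 limit, so the insurer pays $3,007.60.
The business bears the rest of the original loss: $5,846 − $3,007.60 = $2,838.40.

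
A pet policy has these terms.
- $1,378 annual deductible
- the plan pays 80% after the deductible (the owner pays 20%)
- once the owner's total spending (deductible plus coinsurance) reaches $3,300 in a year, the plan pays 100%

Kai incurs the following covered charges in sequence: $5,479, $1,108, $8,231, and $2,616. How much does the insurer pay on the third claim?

$7,350.80

Bill 1, $5,479: $1,378 to deductible, leaving $4,101; 20% of $4,101 = $820.20. Owner pays $2,198.20; OOP now $2,198.20. Insurer: $5,479 − $2,198.20 = $3,280.80.
Bill 2, $1,108: deductible met; 20% of $1,108 = $221.60. Owner owes $221.60 (running OOP $2,419.80). Insurer: $1,108 − $221.60 = $886.40.
Bill 3, $8,231: deductible already satisfied, so owner's share is 20% × $8,231 = $1,646.20. That would push OOP to $4,066, over the $3,300 cap, so owner pays $3,300 − $2,419.80 = $880.20. Insurer: $8,231 − $880.20 = $7,350.80.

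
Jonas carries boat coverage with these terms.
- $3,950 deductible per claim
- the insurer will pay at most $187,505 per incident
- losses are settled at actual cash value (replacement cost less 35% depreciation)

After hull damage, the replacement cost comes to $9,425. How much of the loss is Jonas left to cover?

Depreciate 35%: the covered value is $9,425 × 0.65 = $6,126.25.
Less the $3,950 deductible: $6,126.25 − $3,950 = $2,176.25.
$2,176.25 is within the $187,505 limit, so the insurer pays $2,176.25.
Out of pocket: $9,425 − $2,176.25 = $7,248.75.

$7,248.75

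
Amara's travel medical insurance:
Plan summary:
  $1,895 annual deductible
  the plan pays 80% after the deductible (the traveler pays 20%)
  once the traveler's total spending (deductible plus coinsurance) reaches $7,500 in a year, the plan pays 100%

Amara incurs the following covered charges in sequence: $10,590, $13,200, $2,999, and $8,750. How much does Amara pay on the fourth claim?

$626.20

Claim 1 ($10,590): $1,895 to deductible, leaving $8,695; coinsurance $8,695 × 20% = $1,739. Cost to traveler: $3,634. OOP to date $3,634.
Claim 2 ($13,200): deductible met; 20% of $13,200 = $2,640. Traveler pays $2,640; OOP now $6,274.
Claim 3 ($2,999): 20% coinsurance on $2,999 = $599.80. Traveler pays $599.80; OOP now $6,873.80.
Claim 4 ($8,750): deductible met; 20% of $8,750 = $1,750. That would push OOP to $8,623.80, over the $7,500 cap, so traveler pays $7,500 − $6,873.80 = $626.20.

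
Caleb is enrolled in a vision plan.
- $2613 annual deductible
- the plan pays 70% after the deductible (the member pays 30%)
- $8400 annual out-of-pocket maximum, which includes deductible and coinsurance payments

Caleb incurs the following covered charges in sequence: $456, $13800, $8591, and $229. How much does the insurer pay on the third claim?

Claim 1 ($456): all of it applies to the deductible. Member owes $456 (running OOP $456). Insurer: $456 − $456 = $0.
Claim 2 ($13800): deductible takes $2157, $11643 remains; member's 30% is $3492.90. Member owes $5649.90 (running OOP $6105.90). Plan pays $13800 − $5649.90 = $8150.10.
Claim 3 ($8591): deductible already satisfied, so member's share is 30% × $8591 = $2577.30. OOP would hit $8683.20 > $8400, so the cap limits the member to $8400 − $6105.90 = $2294.10. Plan pays $8591 − $2294.10 = $6296.90.

$6296.90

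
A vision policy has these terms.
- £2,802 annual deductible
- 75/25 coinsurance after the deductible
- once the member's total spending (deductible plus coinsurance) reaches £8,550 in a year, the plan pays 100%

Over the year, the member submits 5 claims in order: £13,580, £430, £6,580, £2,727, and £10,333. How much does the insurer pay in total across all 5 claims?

Bill 1, £13,580: deductible takes £2,802, £10,778 remains; 25% of £10,778 = £2,694.50. Member owes £5,496.50 (running OOP £5,496.50). Insurer: £13,580 − £5,496.50 = £8,083.50.
Bill 2, £430: deductible already satisfied, so member's share is 25% × £430 = £107.50. Member pays £107.50; OOP now £5,604. Plan pays £430 − £107.50 = £322.50.
Bill 3, £6,580: deductible already satisfied, so member's share is 25% × £6,580 = £1,645. Member owes £1,645 (running OOP £7,249). Plan pays £6,580 − £1,645 = £4,935.
Bill 4, £2,727: deductible met; 25% of £2,727 = £681.75. Member owes £681.75 (running OOP £7,930.75). Plan pays £2,727 − £681.75 = £2,045.25.
Bill 5, £10,333: 25% coinsurance on £10,333 = £2,583.25. Adding that to £7,930.75 gives £10,514, past the £8,550 cap; member pays only £8,550 − £7,930.75 = £619.25. Plan pays £10,333 − £619.25 = £9,713.75.
Insurer total = bills − member's total = £33,650 − £8,550 = £25,100.

£25,100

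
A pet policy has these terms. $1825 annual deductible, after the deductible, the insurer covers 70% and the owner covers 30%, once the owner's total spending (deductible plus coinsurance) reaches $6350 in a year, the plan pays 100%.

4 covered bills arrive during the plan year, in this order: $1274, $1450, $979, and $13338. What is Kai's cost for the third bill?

$293.70

Bill 1, $1274: all of it applies to the deductible. Owner owes $1274 (running OOP $1274).
Bill 2, $1450: deductible takes $551, $899 remains; coinsurance $899 × 30% = $269.70. Cost to owner: $820.70. OOP to date $2094.70.
Bill 3, $979: 30% coinsurance on $979 = $293.70. Cost to owner: $293.70. OOP to date $2388.40.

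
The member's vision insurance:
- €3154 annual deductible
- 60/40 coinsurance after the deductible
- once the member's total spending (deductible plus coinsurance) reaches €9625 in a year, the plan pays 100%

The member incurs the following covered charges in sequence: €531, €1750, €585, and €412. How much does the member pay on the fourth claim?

Claim 1 (€531): fully absorbed by the deductible. Member owes €531 (running OOP €531).
Claim 2 (€1750): all of it applies to the deductible. Member pays €1750; OOP now €2281.
Claim 3 (€585): all of it applies to the deductible. Member owes €585 (running OOP €2866).
Claim 4 (€412): €288 to deductible, leaving €124; 40% of €124 = €49.60. Member pays €337.60; OOP now €3203.60.

€337.60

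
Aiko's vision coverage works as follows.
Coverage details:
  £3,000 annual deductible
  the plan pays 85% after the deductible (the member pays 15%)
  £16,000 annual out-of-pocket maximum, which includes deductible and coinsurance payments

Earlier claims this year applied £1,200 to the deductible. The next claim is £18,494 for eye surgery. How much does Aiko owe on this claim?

£1,200 of the £3,000 deductible is already met, leaving £1,800.
The remaining £16,694 (= £18,494 − £1,800) moves to coinsurance.
Member's 15% share of £16,694 is £2,504.10.
Member responsibility before any cap: £1,800 + £2,504.10 = £4,304.10.
Total out-of-pocket so far would be £1,200 + £4,304.10 = £5,504.10, below the £16,000 cap — no reduction.

£4,304.10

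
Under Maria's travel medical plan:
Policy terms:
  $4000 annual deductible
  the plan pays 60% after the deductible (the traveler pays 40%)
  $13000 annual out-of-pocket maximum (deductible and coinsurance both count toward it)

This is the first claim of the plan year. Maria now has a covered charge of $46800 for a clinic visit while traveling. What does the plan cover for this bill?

Nothing has been paid toward the $4000 deductible, so the first $4000 of this charge is applied there.
The remaining $42800 (= $46800 − $4000) moves to coinsurance.
40% of $42800 = $17120 falls to the traveler.
Traveler responsibility before any cap: $4000 + $17120 = $21120.
Adding $21120 to the $0 already spent would give $21120, which exceeds the $13000 cap; the traveler pays just $13000 − $0 = $13000.
The insurer covers the remainder: $46800 − $13000 = $33800.

$33800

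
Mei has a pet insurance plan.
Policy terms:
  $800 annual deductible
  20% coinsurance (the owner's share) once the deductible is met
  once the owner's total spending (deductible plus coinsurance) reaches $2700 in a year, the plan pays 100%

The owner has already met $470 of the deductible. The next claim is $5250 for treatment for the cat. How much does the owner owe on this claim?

$1314

Deductible still to meet: $800 − $470 = $330.
That leaves $5250 − $330 = $4920 for coinsurance.
Coinsurance: $4920 × 20% = $984.
That puts the owner's cost at $330 + $984 = $1314 before any cap.
Cumulative spending $470 + $1314 = $1784 stays under the $2700 maximum.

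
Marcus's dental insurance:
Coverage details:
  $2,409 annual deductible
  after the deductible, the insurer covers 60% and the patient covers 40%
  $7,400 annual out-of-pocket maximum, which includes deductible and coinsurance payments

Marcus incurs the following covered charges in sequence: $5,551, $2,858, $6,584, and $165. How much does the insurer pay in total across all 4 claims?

#1 ($5,551): deductible takes $2,409, $3,142 remains; 40% of $3,142 = $1,256.80. Patient pays $3,665.80; OOP now $3,665.80. Insurer: $5,551 − $3,665.80 = $1,885.20.
#2 ($2,858): 40% coinsurance on $2,858 = $1,143.20. Cost to patient: $1,143.20. OOP to date $4,809. Plan pays $2,858 − $1,143.20 = $1,714.80.
#3 ($6,584): 40% coinsurance on $6,584 = $2,633.60. OOP would hit $7,442.60 > $7,400, so the cap limits the patient to $7,400 − $4,809 = $2,591. Insurer: $6,584 − $2,591 = $3,993.
#4 ($165): deductible already satisfied, so patient's share is 40% × $165 = $66. Adding that to $7,400 gives $7,466, past the $7,400 cap; patient pays only $7,400 − $7,400 = $0. Insurer: $165 − $0 = $165.
Insurer total: $1,885.20 + $1,714.80 + $3,993 + $165 = $7,758.

$7,758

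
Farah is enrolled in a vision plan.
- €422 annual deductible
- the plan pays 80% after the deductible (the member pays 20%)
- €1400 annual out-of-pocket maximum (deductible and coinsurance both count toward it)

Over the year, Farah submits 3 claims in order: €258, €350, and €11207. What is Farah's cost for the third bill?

€940.80

Bill 1, €258: fully absorbed by the deductible. Cost to member: €258. OOP to date €258.
Bill 2, €350: €164 to deductible, leaving €186; 20% of €186 = €37.20. Member owes €201.20 (running OOP €459.20).
Bill 3, €11207: deductible met; 20% of €11207 = €2241.40. That would push OOP to €2700.60, over the €1400 cap, so member pays €1400 − €459.20 = €940.80.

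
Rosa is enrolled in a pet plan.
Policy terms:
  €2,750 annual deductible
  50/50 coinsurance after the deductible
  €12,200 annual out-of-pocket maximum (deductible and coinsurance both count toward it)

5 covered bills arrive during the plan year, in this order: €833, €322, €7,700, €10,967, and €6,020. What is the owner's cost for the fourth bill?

Claim 1 — €833: all of it applies to the deductible. Owner owes €833 (running OOP €833).
Claim 2 — €322: all of it applies to the deductible. Owner pays €322; OOP now €1,155.
Claim 3 — €7,700: €1,595 to deductible, leaving €6,105; 50% of €6,105 = €3,052.50. Cost to owner: €4,647.50. OOP to date €5,802.50.
Claim 4 — €10,967: deductible already satisfied, so owner's share is 50% × €10,967 = €5,483.50. Owner pays €5,483.50; OOP now €11,286.

€5,483.50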